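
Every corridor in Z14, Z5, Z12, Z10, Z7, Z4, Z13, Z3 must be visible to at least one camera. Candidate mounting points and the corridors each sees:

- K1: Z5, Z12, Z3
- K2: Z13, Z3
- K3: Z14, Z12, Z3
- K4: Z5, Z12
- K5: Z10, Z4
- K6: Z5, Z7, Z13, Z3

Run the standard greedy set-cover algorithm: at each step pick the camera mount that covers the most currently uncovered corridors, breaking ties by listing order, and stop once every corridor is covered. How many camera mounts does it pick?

3

Pick 1: K6 covers 4 new corridors (Z5, Z7, Z13, Z3).
Pick 2: K3 covers 2 new corridors (Z14, Z12).
Pick 3: K5 covers 2 new corridors (Z10, Z4).
Greedy uses 3 camera mounts.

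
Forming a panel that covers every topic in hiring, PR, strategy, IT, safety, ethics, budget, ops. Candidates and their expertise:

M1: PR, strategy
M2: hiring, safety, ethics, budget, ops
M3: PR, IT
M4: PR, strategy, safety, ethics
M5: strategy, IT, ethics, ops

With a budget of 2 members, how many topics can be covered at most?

7

Choosing M1, M2 covers {hiring, PR, strategy, safety, ethics, budget, ops} — 7 topics.
No choice of 2 members does better; here IT is left uncovered.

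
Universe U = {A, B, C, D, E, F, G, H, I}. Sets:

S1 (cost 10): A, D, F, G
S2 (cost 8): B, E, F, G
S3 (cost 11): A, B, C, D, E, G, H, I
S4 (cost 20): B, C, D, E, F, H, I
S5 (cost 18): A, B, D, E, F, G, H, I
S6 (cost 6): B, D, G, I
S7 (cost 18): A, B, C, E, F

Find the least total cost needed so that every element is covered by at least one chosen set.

S2, S3 cover every element at cost 8 + 11 = 19.
Any cover uses at least 2 sets; among all covering selections none totals below 19.

19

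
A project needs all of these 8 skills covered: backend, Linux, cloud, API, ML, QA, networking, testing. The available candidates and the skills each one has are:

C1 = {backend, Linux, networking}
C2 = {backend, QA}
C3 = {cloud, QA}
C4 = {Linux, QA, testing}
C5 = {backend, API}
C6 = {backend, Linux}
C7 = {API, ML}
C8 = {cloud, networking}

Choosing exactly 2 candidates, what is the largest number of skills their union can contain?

5

Choosing C1, C3 covers {backend, Linux, cloud, QA, networking} — 5 skills.
No choice of 2 candidates does better; here API, ML, testing are left uncovered.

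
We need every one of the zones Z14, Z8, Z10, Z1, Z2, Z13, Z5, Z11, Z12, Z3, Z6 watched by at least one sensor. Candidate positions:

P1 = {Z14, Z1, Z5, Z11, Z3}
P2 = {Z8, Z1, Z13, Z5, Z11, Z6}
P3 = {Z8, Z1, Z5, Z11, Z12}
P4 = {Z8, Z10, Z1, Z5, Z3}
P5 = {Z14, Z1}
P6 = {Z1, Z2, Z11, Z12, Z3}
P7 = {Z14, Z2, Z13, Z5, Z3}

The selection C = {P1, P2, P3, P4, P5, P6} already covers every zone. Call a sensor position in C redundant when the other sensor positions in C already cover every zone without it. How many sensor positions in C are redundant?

3

Drop P1: the rest still cover every zone — redundant.
Drop P2: Z13, Z6 uncovered — not redundant.
Drop P3: the rest still cover every zone — redundant.
Drop P4: Z10 uncovered — not redundant.
Drop P5: the rest still cover every zone — redundant.
Drop P6: Z2 uncovered — not redundant.
3 redundant: P1, P3, P5.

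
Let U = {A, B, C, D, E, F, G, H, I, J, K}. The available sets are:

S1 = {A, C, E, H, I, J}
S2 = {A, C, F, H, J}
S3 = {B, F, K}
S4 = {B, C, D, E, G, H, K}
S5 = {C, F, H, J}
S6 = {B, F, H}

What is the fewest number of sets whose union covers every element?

3

S1, S2, S4 together cover {A, B, C, D, E, F, G, H, I, J, K} — every element.
No 2 of the 6 sets cover everything (all 15 pairs fall short), so 3 is minimum.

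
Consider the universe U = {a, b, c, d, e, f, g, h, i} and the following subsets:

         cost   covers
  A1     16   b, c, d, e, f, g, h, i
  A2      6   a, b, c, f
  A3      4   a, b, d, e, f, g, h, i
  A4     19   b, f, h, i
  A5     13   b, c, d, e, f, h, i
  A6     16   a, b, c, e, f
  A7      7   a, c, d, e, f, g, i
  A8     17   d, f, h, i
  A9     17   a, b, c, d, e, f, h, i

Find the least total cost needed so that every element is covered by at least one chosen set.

10

A2, A3 cover every element at cost 6 + 4 = 10.
Any cover uses at least 2 sets; among all covering selections none totals below 10.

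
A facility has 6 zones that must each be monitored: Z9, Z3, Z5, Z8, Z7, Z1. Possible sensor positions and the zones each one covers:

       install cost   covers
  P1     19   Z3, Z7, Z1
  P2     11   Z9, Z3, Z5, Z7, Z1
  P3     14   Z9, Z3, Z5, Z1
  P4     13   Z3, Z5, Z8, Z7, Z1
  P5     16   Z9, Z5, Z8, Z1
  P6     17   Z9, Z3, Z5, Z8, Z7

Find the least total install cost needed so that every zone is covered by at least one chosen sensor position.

P2, P4 cover every zone at install cost 11 + 13 = 24.
Any cover uses at least 2 sensor positions; among all covering selections none totals below 24.

24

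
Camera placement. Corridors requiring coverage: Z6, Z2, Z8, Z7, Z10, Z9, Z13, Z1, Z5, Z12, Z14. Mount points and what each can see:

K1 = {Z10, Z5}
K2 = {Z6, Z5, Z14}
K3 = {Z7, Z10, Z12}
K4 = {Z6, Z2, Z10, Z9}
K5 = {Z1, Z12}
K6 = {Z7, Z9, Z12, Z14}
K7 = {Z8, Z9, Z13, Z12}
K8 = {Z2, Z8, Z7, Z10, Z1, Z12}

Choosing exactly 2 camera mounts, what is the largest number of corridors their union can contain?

Choosing K2, K8 covers {Z6, Z2, Z8, Z7, Z10, Z1, Z5, Z12, Z14} — 9 corridors.
No choice of 2 camera mounts does better; here Z9, Z13 are left uncovered.

9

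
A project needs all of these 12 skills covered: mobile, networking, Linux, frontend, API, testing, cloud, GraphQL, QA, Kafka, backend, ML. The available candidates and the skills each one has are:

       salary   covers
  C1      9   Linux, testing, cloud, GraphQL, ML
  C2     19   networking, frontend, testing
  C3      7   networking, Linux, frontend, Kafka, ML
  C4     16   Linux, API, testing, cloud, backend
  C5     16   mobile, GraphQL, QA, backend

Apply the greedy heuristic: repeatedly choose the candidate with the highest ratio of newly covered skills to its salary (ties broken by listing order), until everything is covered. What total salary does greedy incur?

Pick 1: C3 adds 5 new (networking, Linux, frontend, Kafka, ML) at salary 7 (ratio 5/7).
Pick 2: C1 adds 3 new (testing, cloud, GraphQL) at salary 9 (ratio 3/9).
Pick 3: C5 adds 3 new (mobile, QA, backend) at salary 16 (ratio 3/16).
Pick 4: C4 adds 1 new (API) at salary 16 (ratio 1/16).
Greedy total salary: 7 + 9 + 16 + 16 = 48. (The true optimum is 39, so greedy overshoots here.)

48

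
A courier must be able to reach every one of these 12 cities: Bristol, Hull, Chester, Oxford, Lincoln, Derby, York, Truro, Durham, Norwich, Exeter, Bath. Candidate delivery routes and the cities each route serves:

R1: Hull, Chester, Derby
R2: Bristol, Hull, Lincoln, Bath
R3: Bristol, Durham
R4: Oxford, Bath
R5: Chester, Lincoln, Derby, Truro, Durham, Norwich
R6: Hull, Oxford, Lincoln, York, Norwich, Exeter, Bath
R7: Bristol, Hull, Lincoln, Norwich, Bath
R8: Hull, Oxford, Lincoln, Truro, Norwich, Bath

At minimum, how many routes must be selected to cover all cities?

R2, R5, R6 together cover {Bristol, Hull, Chester, Oxford, Lincoln, Derby, York, Truro, Durham, Norwich, Exeter, Bath} — every city.
No 2 of the 8 routes cover everything (all 28 pairs fall short), so 3 is minimum.

3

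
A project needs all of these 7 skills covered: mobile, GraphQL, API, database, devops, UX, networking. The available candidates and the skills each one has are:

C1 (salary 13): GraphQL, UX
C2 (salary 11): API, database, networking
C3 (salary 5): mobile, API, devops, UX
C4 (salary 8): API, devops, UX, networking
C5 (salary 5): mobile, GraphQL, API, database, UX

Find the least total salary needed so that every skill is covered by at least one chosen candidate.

C4, C5 cover every skill at salary 8 + 5 = 13.
Any cover uses at least 2 candidates; among all covering selections none totals below 13.

13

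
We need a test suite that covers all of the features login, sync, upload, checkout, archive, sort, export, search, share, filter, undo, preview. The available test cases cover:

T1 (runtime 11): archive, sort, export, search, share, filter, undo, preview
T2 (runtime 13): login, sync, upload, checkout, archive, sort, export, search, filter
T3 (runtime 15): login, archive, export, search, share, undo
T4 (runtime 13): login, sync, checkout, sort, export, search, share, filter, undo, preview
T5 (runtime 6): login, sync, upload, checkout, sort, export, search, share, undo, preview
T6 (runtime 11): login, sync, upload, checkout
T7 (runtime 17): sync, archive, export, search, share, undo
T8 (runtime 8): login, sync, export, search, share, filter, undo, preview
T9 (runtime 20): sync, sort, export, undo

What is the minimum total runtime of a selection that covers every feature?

T1, T5 cover every feature at runtime 11 + 6 = 17.
Any cover uses at least 2 test cases; among all covering selections none totals below 17.

17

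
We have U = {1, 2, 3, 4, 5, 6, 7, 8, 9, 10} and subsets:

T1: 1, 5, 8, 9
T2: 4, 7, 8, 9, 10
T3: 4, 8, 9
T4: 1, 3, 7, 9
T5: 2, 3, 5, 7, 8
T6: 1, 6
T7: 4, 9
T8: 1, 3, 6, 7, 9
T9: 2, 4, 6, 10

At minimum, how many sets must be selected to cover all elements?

3

T1, T4, T9 together cover {1, 2, 3, 4, 5, 6, 7, 8, 9, 10} — every element.
No 2 of the 9 sets cover everything (all 36 pairs fall short), so 3 is minimum.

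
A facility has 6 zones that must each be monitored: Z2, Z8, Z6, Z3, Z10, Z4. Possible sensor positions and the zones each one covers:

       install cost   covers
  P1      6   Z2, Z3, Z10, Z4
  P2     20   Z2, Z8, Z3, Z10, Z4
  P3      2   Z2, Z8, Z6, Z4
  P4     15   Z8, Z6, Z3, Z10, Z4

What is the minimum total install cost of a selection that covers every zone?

P1, P3 cover every zone at install cost 6 + 2 = 8.
Any cover uses at least 2 sensor positions; among all covering selections none totals below 8.

8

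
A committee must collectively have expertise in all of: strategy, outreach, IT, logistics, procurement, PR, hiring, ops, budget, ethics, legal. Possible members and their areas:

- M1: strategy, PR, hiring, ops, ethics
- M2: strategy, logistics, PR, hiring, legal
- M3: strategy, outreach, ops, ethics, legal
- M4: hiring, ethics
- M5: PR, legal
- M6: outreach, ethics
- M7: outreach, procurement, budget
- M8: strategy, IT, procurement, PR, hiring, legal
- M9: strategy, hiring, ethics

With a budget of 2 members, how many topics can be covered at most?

Choosing M3, M8 covers {strategy, outreach, IT, procurement, PR, hiring, ops, ethics, legal} — 9 topics.
No choice of 2 members does better; here logistics, budget are left uncovered.

9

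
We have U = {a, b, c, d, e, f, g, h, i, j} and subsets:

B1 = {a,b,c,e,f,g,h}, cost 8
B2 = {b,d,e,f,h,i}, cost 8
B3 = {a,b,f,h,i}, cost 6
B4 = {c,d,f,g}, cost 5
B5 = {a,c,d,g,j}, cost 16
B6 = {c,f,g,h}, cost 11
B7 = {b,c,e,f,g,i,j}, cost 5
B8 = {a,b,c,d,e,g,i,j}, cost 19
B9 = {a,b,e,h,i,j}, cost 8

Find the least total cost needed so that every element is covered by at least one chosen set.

B4, B9 cover every element at cost 5 + 8 = 13.
Any cover uses at least 2 sets; among all covering selections none totals below 13.
Greedy by coverage-per-cost would pick B7, B3, B4 for 16 — worse than the optimum 13.

13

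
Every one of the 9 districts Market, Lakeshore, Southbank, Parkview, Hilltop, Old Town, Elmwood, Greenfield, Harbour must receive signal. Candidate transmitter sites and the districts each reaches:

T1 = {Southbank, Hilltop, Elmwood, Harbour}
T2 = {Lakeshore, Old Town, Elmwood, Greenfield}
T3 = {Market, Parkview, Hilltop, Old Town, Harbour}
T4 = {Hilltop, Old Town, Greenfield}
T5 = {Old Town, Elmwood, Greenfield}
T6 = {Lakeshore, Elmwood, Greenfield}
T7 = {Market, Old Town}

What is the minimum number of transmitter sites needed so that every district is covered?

T1, T2, T3 together cover {Market, Lakeshore, Southbank, Parkview, Hilltop, Old Town, Elmwood, Greenfield, Harbour} — every district.
No 2 of the 7 transmitter sites cover everything (all 21 pairs fall short), so 3 is minimum.

3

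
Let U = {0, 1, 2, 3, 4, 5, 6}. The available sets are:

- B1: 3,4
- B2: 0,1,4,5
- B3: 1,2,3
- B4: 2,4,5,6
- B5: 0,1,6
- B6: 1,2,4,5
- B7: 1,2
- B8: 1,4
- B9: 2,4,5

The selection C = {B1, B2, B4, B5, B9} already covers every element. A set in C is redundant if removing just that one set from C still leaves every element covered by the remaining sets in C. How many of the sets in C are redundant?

Drop B1: 3 uncovered — not redundant.
Drop B2: the rest still cover every element — redundant.
Drop B4: the rest still cover every element — redundant.
Drop B5: the rest still cover every element — redundant.
Drop B9: the rest still cover every element — redundant.
4 redundant: B2, B4, B5, B9.

4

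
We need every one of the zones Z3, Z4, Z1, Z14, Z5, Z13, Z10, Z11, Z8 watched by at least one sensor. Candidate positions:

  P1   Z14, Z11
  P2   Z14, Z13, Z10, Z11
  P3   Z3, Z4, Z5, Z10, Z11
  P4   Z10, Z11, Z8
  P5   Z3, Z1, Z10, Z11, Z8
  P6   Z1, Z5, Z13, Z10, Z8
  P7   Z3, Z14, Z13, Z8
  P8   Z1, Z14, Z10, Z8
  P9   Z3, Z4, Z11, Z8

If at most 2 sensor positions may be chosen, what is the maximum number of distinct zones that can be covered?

8

Choosing P3, P6 covers {Z3, Z4, Z1, Z5, Z13, Z10, Z11, Z8} — 8 zones.
No choice of 2 sensor positions does better; here Z14 is left uncovered.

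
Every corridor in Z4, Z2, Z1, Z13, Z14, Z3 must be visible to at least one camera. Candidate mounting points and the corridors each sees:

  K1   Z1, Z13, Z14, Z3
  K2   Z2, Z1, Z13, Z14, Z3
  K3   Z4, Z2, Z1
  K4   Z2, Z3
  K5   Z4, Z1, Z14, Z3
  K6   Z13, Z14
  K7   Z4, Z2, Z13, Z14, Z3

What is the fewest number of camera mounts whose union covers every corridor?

K1, K3 together cover {Z4, Z2, Z1, Z13, Z14, Z3} — every corridor.
No single camera mount contains all 6 corridors, so 2 is optimal.

2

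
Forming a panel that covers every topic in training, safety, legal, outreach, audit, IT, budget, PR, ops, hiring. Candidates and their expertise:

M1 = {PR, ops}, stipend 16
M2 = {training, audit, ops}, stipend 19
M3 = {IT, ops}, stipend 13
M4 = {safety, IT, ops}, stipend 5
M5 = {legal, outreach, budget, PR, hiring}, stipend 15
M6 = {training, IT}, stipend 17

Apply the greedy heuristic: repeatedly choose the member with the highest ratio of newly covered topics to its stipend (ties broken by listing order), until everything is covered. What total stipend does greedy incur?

39

Pick 1: M4 adds 3 new (safety, IT, ops) at stipend 5 (ratio 3/5).
Pick 2: M5 adds 5 new (legal, outreach, budget, PR, hiring) at stipend 15 (ratio 5/15).
Pick 3: M2 adds 2 new (training, audit) at stipend 19 (ratio 2/19).
Greedy total stipend: 5 + 15 + 19 = 39.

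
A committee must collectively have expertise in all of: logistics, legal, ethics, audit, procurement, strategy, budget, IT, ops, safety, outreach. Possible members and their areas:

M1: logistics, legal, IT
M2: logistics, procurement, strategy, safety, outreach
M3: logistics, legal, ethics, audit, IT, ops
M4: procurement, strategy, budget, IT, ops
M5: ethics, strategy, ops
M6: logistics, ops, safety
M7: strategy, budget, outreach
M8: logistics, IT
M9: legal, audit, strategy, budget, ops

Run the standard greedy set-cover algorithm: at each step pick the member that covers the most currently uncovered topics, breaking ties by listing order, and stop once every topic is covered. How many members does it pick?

3

Pick 1: M3 covers 6 new topics (logistics, legal, ethics, audit, IT, ops).
Pick 2: M2 covers 4 new topics (procurement, strategy, safety, outreach).
Pick 3: M4 covers 1 new topics (budget).
Greedy uses 3 members.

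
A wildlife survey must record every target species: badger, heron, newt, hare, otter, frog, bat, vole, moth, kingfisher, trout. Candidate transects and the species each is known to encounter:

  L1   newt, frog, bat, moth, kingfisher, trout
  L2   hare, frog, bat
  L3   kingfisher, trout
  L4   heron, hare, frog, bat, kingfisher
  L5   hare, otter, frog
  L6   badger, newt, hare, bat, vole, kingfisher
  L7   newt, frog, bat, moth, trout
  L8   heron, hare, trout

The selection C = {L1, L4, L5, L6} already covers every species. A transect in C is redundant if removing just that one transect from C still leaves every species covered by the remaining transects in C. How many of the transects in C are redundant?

0

Drop L1: moth, trout uncovered — not redundant.
Drop L4: heron uncovered — not redundant.
Drop L5: otter uncovered — not redundant.
Drop L6: badger, vole uncovered — not redundant.
None of the transects in C is redundant.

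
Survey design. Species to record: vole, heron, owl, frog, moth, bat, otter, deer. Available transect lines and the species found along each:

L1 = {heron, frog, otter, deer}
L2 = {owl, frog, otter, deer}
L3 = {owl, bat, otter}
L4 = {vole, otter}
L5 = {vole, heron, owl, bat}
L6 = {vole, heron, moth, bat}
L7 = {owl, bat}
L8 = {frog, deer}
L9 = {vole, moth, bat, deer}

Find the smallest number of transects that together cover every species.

2

L2, L6 together cover {vole, heron, owl, frog, moth, bat, otter, deer} — every species.
No single transect contains all 8 species, so 2 is optimal.
Greedy (largest uncovered first) would take L1, L5, L6 — 3 transects — but 2 suffice.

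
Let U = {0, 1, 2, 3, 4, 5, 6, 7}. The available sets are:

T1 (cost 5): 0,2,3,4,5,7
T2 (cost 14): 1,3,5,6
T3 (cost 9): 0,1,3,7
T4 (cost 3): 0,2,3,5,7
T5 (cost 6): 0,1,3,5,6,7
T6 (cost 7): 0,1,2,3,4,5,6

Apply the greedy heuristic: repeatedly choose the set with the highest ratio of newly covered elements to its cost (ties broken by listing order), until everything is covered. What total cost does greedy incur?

10

Pick 1: T4 adds 5 new (0, 2, 3, 5, 7) at cost 3 (ratio 5/3).
Pick 2: T6 adds 3 new (1, 4, 6) at cost 7 (ratio 3/7).
Greedy total cost: 3 + 7 = 10.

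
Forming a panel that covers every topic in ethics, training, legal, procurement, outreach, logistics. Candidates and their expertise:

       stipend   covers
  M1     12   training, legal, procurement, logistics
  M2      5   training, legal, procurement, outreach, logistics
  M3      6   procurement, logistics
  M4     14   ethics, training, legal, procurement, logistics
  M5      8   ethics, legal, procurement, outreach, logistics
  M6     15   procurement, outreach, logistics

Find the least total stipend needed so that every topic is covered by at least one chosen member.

13

M2, M5 cover every topic at stipend 5 + 8 = 13.
Any cover uses at least 2 members; among all covering selections none totals below 13.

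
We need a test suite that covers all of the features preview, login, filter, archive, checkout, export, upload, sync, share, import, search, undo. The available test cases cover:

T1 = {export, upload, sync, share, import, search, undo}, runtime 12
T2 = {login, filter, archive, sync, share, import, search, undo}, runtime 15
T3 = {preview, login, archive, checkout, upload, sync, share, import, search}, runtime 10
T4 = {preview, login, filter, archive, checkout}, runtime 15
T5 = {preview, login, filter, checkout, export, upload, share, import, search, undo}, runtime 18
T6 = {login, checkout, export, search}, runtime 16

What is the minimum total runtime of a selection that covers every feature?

27

T1, T4 cover every feature at runtime 12 + 15 = 27.
Any cover uses at least 2 test cases; among all covering selections none totals below 27.
Greedy by coverage-per-runtime would pick T3, T1, T2 for 37 — worse than the optimum 27.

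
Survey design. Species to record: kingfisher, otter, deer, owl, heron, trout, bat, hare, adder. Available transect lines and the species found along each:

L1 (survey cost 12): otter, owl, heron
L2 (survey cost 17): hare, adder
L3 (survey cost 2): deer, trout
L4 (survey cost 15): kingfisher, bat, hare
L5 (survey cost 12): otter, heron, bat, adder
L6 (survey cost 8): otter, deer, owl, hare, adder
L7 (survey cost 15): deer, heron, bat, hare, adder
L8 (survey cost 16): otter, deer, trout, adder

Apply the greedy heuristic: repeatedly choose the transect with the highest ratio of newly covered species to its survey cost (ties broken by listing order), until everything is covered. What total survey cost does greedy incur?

37

Pick 1: L3 adds 2 new (deer, trout) at survey cost 2 (ratio 2/2).
Pick 2: L6 adds 4 new (otter, owl, hare, adder) at survey cost 8 (ratio 4/8).
Pick 3: L5 adds 2 new (heron, bat) at survey cost 12 (ratio 2/12).
Pick 4: L4 adds 1 new (kingfisher) at survey cost 15 (ratio 1/15).
Greedy total survey cost: 2 + 8 + 12 + 15 = 37.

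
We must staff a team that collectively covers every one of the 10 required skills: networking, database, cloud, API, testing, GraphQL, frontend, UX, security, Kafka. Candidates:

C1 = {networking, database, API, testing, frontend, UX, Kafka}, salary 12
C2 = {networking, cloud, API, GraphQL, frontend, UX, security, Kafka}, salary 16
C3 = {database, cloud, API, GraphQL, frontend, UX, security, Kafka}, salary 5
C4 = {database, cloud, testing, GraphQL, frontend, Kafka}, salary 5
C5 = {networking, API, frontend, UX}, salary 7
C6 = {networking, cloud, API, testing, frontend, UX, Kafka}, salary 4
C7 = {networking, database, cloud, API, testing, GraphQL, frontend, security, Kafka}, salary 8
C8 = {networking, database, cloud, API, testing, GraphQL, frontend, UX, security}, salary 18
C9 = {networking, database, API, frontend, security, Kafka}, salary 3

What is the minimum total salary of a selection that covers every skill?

9

C3, C6 cover every skill at salary 5 + 4 = 9.
Any cover uses at least 2 candidates; among all covering selections none totals below 9.
Greedy by coverage-per-salary would pick C9, C6, C3 for 12 — worse than the optimum 9.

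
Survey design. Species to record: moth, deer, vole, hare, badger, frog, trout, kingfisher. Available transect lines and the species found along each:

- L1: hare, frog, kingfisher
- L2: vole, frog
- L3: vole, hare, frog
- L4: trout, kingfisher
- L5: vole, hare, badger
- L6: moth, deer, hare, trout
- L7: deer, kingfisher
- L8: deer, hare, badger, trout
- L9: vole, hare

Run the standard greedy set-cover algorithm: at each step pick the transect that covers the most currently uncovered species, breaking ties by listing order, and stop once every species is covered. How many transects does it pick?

3

Pick 1: L6 covers 4 new species (moth, deer, hare, trout).
Pick 2: L1 covers 2 new species (frog, kingfisher).
Pick 3: L5 covers 2 new species (vole, badger).
Greedy uses 3 transects.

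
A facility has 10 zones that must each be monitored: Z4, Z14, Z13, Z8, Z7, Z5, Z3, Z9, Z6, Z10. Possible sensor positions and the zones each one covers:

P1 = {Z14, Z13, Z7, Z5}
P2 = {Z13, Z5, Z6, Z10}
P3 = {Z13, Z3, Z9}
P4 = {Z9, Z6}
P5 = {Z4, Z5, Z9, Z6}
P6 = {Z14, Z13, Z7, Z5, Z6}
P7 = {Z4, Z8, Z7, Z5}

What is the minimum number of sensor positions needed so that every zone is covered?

4

P1, P2, P3, P7 together cover {Z4, Z14, Z13, Z8, Z7, Z5, Z3, Z9, Z6, Z10} — every zone.
No 3 of the 7 sensor positions cover everything (all 35 triples fall short), so 4 is minimum.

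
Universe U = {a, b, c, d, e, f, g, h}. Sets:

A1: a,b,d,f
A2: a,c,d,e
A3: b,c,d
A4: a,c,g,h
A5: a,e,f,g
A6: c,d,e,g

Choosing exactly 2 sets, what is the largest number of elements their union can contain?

Choosing A1, A4 covers {a, b, c, d, f, g, h} — 7 elements.
No choice of 2 sets does better; here e is left uncovered.

7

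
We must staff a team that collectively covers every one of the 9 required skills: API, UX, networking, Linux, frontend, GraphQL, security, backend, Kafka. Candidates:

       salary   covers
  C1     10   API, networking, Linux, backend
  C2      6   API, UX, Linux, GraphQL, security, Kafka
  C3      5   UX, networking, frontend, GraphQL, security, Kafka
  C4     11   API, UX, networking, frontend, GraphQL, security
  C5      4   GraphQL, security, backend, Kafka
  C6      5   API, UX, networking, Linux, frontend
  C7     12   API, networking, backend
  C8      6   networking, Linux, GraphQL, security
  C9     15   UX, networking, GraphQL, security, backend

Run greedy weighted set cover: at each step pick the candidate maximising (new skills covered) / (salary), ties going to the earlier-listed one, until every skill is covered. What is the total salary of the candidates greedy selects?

14

Pick 1: C3 adds 6 new (UX, networking, frontend, GraphQL, security, Kafka) at salary 5 (ratio 6/5).
Pick 2: C6 adds 2 new (API, Linux) at salary 5 (ratio 2/5).
Pick 3: C5 adds 1 new (backend) at salary 4 (ratio 1/4).
Greedy total salary: 5 + 5 + 4 = 14. (The true optimum is 9, so greedy overshoots here.)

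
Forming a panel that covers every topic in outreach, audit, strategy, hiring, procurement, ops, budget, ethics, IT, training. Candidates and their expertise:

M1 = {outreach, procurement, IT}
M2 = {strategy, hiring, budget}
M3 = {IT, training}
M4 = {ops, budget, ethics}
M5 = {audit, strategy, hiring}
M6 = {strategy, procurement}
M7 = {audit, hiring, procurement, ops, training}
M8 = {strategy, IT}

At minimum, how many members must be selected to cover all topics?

M1, M2, M4, M7 together cover {outreach, audit, strategy, hiring, procurement, ops, budget, ethics, IT, training} — every topic.
No 3 of the 8 members cover everything (all 56 triples fall short), so 4 is minimum.

4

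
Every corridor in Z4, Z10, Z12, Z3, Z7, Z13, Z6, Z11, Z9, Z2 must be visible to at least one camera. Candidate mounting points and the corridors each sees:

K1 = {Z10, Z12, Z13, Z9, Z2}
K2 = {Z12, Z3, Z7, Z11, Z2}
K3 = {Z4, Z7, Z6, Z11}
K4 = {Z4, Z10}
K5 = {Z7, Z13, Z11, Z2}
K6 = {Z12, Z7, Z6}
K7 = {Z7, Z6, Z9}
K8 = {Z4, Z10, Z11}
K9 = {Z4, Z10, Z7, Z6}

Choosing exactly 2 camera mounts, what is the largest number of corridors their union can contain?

Choosing K1, K3 covers {Z4, Z10, Z12, Z7, Z13, Z6, Z11, Z9, Z2} — 9 corridors.
No choice of 2 camera mounts does better; here Z3 is left uncovered.

9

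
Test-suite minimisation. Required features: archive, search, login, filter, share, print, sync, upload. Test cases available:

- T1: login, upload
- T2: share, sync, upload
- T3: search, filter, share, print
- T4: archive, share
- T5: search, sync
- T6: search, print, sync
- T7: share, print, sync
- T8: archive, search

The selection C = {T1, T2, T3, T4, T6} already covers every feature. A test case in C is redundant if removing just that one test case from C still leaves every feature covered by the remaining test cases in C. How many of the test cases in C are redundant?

Drop T1: login uncovered — not redundant.
Drop T2: the rest still cover every feature — redundant.
Drop T3: filter uncovered — not redundant.
Drop T4: archive uncovered — not redundant.
Drop T6: the rest still cover every feature — redundant.
2 redundant: T2, T6.

2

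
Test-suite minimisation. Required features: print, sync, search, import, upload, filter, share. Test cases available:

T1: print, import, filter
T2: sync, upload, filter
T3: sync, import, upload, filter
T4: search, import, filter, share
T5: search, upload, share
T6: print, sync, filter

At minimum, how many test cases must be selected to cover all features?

T1, T2, T4 together cover {print, sync, search, import, upload, filter, share} — every feature.
No 2 of the 6 test cases cover everything (all 15 pairs fall short), so 3 is minimum.

3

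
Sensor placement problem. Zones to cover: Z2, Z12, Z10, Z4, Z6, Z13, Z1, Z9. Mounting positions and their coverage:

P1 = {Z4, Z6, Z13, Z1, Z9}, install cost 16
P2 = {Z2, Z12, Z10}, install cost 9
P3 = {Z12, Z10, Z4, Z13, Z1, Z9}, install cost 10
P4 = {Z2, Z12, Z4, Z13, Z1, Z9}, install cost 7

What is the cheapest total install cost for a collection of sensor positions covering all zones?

25

P1, P2 cover every zone at install cost 16 + 9 = 25.
Any cover uses at least 2 sensor positions; among all covering selections none totals below 25.
Greedy by coverage-per-install cost would pick P4, P2, P1 for 32 — worse than the optimum 25.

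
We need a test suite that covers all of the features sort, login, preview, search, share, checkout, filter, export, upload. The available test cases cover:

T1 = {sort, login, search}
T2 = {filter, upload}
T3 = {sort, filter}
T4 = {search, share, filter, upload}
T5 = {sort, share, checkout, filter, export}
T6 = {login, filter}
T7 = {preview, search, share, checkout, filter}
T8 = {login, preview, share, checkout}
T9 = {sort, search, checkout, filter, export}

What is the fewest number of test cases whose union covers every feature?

3

T2, T8, T9 together cover {sort, login, preview, search, share, checkout, filter, export, upload} — every feature.
No 2 of the 9 test cases cover everything (all 36 pairs fall short), so 3 is minimum.
Greedy (largest uncovered first) would take T5, T1, T2, T7 — 4 test cases — but 3 suffice.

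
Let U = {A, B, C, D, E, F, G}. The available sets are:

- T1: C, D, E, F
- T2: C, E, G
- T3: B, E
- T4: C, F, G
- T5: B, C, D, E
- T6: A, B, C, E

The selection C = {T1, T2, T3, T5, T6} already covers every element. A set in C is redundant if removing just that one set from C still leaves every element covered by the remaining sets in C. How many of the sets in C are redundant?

Drop T1: F uncovered — not redundant.
Drop T2: G uncovered — not redundant.
Drop T3: the rest still cover every element — redundant.
Drop T5: the rest still cover every element — redundant.
Drop T6: A uncovered — not redundant.
2 redundant: T3, T5.

2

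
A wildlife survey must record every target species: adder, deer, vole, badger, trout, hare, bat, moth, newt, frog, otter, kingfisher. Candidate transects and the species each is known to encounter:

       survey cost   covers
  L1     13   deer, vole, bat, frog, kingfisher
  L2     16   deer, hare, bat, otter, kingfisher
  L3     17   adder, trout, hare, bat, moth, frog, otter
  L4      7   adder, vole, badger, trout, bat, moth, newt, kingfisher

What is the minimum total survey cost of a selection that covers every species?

L1, L2, L4 cover every species at survey cost 13 + 16 + 7 = 36.
Any cover uses at least 3 transects; among all covering selections none totals below 36.

36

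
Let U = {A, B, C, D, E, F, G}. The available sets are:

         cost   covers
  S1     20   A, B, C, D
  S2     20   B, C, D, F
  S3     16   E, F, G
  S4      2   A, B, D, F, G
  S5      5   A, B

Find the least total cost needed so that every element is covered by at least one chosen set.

36

S1, S3 cover every element at cost 20 + 16 = 36.
Any cover uses at least 2 sets; among all covering selections none totals below 36.
Greedy by coverage-per-cost would pick S4, S3, S1 for 38 — worse than the optimum 36.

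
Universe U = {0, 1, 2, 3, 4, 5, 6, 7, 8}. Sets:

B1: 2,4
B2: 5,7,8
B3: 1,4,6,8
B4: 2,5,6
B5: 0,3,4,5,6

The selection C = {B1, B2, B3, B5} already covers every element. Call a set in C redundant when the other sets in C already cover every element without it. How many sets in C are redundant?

Drop B1: 2 uncovered — not redundant.
Drop B2: 7 uncovered — not redundant.
Drop B3: 1 uncovered — not redundant.
Drop B5: 0, 3 uncovered — not redundant.
None of the sets in C is redundant.

0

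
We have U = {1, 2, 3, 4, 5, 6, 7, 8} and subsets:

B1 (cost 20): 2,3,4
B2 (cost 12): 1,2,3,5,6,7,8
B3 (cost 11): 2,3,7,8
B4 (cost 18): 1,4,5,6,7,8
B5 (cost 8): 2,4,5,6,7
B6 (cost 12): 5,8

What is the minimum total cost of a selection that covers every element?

B2, B5 cover every element at cost 12 + 8 = 20.
Any cover uses at least 2 sets; among all covering selections none totals below 20.

20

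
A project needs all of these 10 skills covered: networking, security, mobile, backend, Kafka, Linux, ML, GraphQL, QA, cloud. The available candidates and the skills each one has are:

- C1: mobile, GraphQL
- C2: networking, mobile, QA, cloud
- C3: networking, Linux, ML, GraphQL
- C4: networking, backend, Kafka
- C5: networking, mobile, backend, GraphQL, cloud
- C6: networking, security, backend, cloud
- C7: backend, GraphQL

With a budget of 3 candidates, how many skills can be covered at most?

9

Choosing C2, C3, C4 covers {networking, mobile, backend, Kafka, Linux, ML, GraphQL, QA, cloud} — 9 skills.
No choice of 3 candidates does better; here security is left uncovered.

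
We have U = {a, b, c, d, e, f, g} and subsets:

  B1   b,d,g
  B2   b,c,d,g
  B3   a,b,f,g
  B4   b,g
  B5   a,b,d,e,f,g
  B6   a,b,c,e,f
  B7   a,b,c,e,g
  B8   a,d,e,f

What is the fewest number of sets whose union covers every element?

B1, B6 together cover {a, b, c, d, e, f, g} — every element.
No single set contains all 7 elements, so 2 is optimal.

2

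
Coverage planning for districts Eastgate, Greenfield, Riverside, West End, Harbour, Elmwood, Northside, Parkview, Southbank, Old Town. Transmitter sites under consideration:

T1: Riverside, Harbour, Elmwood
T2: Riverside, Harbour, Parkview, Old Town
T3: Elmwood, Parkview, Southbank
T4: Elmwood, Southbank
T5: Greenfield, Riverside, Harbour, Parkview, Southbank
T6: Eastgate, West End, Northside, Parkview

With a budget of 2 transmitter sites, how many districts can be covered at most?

8

Choosing T5, T6 covers {Eastgate, Greenfield, Riverside, West End, Harbour, Northside, Parkview, Southbank} — 8 districts.
No choice of 2 transmitter sites does better; here Elmwood, Old Town are left uncovered.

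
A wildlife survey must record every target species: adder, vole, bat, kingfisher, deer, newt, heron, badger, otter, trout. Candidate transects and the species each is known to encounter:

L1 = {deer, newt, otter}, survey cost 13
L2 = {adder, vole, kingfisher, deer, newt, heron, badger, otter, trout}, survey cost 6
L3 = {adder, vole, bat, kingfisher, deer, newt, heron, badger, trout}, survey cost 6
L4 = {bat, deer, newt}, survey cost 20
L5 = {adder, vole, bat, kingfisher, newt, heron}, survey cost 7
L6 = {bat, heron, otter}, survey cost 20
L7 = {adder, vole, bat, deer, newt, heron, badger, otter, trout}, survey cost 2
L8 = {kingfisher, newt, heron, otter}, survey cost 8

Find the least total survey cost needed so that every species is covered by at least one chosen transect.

8

L2, L7 cover every species at survey cost 6 + 2 = 8.
Any cover uses at least 2 transects; among all covering selections none totals below 8.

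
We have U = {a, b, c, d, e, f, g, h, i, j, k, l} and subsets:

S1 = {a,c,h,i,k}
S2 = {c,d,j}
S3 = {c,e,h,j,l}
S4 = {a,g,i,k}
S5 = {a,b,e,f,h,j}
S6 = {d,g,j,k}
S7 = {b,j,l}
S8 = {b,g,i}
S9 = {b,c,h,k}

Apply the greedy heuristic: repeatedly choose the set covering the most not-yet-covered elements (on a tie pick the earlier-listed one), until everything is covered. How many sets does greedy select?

Pick 1: S5 covers 6 new elements (a, b, e, f, h, j).
Pick 2: S1 covers 3 new elements (c, i, k).
Pick 3: S6 covers 2 new elements (d, g).
Pick 4: S3 covers 1 new elements (l).
Greedy uses 4 sets.

4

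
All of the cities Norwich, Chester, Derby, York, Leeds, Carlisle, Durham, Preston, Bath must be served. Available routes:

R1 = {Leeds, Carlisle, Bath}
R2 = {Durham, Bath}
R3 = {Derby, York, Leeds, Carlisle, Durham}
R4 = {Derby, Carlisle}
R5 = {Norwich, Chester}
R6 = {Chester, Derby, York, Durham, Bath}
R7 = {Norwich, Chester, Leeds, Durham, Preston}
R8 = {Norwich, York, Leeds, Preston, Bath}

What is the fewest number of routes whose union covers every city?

3

R1, R3, R7 together cover {Norwich, Chester, Derby, York, Leeds, Carlisle, Durham, Preston, Bath} — every city.
No 2 of the 8 routes cover everything (all 28 pairs fall short), so 3 is minimum.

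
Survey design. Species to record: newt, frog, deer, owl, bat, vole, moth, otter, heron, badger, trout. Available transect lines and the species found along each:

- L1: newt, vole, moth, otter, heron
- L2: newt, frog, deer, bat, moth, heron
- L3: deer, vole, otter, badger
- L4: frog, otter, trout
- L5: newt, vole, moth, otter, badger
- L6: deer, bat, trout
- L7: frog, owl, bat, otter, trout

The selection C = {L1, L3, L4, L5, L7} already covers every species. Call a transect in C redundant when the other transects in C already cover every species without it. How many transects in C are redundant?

Drop L1: heron uncovered — not redundant.
Drop L3: deer uncovered — not redundant.
Drop L4: the rest still cover every species — redundant.
Drop L5: the rest still cover every species — redundant.
Drop L7: owl, bat uncovered — not redundant.
2 redundant: L4, L5.

2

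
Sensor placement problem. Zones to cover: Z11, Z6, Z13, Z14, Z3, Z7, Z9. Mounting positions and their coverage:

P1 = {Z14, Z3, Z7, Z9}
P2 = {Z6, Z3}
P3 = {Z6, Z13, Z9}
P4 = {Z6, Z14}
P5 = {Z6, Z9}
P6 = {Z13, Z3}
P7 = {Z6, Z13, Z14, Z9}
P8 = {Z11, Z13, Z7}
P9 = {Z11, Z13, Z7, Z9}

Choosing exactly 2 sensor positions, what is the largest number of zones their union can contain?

6

Choosing P1, P3 covers {Z6, Z13, Z14, Z3, Z7, Z9} — 6 zones.
No choice of 2 sensor positions does better; here Z11 is left uncovered.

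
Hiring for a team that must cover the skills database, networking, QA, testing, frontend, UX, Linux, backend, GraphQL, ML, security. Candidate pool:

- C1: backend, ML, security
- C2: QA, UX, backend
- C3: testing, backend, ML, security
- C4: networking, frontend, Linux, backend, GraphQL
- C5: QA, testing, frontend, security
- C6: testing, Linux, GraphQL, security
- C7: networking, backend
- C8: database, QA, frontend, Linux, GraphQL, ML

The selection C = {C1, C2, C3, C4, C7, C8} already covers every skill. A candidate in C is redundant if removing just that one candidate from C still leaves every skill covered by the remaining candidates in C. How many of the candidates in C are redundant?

3

Drop C1: the rest still cover every skill — redundant.
Drop C2: UX uncovered — not redundant.
Drop C3: testing uncovered — not redundant.
Drop C4: the rest still cover every skill — redundant.
Drop C7: the rest still cover every skill — redundant.
Drop C8: database uncovered — not redundant.
3 redundant: C1, C4, C7.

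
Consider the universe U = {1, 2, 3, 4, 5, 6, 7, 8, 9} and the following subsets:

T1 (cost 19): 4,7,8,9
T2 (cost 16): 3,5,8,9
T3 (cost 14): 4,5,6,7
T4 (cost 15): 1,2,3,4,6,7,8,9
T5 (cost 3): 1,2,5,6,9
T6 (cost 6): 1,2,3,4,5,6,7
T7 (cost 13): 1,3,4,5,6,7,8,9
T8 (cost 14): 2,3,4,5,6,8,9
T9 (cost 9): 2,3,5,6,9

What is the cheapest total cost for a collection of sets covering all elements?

T5, T7 cover every element at cost 3 + 13 = 16.
Any cover uses at least 2 sets; among all covering selections none totals below 16.
Greedy by coverage-per-cost would pick T5, T6, T7 for 22 — worse than the optimum 16.

16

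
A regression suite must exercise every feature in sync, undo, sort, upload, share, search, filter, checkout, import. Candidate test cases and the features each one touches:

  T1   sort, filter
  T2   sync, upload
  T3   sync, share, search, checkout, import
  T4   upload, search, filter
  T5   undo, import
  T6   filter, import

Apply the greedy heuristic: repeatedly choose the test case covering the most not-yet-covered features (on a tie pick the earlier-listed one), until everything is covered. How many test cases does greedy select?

4

Pick 1: T3 covers 5 new features (sync, share, search, checkout, import).
Pick 2: T1 covers 2 new features (sort, filter).
Pick 3: T2 covers 1 new features (upload).
Pick 4: T5 covers 1 new features (undo).
Greedy uses 4 test cases.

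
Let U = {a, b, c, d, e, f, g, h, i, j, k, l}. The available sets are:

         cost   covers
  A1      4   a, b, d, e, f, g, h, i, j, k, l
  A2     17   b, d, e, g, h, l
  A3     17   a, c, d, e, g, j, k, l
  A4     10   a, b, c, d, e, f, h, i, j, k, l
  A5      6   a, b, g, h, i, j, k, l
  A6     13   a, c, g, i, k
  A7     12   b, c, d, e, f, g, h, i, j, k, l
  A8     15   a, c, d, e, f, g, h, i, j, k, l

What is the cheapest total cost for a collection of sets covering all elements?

14

A1, A4 cover every element at cost 4 + 10 = 14.
Any cover uses at least 2 sets; among all covering selections none totals below 14.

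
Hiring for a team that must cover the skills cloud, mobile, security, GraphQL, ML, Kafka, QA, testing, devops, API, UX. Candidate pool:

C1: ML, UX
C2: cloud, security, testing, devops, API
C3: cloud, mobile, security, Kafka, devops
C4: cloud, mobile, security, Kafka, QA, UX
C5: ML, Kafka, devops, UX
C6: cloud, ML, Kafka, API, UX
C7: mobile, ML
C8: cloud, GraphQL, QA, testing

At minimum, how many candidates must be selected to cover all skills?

3

C3, C6, C8 together cover {cloud, mobile, security, GraphQL, ML, Kafka, QA, testing, devops, API, UX} — every skill.
No 2 of the 8 candidates cover everything (all 28 pairs fall short), so 3 is minimum.
Greedy (largest uncovered first) would take C4, C2, C1, C8 — 4 candidates — but 3 suffice.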